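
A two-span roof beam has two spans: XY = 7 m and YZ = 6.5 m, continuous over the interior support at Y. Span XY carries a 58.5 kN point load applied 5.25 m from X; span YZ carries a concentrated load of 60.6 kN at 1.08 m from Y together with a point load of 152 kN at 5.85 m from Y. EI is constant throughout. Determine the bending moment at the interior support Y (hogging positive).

Take M_Y as the redundant. Released structure: two simple spans XY and YZ with a hinge at Y.
Discontinuity in slope at Y on the released structure — sum the simple-span end rotations:
  span XY: point load 58.5 at a = 5.25: Pab(L + a)/(6LEI) = 156.8/EI
  span YZ: point load 60.6 at a = 1.08: Pab(L + b)/(6LEI) = 108.4/EI
  span YZ: point load 152 at a = 5.85: Pab(L + b)/(6LEI) = 106/EI
  relative rotation θ_0 = (156.8 + 214.4)/EI = 371.1/EI
A unit hogging moment at Y produces rotation L₁/(3EI) + L₂/(3EI) = 4.5/EI.
Compatibility: M_Y·(L₁+L₂)/(3EI) = θ_0, giving M_Y = 82.48 kN·m (hogging).

M_Y = 82.48 kN·m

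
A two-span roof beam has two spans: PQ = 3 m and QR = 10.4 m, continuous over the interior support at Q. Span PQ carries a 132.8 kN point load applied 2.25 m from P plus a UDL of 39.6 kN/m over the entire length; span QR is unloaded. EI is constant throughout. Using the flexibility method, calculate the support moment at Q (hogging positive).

Take M_Q as the redundant. Released structure: two simple spans PQ and QR with a hinge at Q.
Rotations at Q on the released spans (each span's end-slope, ×1/EI):
  span PQ: point load 132.8 at a = 2.25: Pab(L + a)/(6LEI) = 65.36/EI
  span PQ: UDL 39.6: wL³/(24EI) = 44.55/EI
  relative rotation θ_0 = (109.9 + 0)/EI = 109.9/EI
A unit hogging moment at Q produces rotation L₁/(3EI) + L₂/(3EI) = 4.467/EI.
Slope continuity at Q: θ_0 = M_Q·4.467/EI, so M_Q = 109.9/4.467 = 24.61 kN·m (hogging).

M_Q = 24.61 kN·m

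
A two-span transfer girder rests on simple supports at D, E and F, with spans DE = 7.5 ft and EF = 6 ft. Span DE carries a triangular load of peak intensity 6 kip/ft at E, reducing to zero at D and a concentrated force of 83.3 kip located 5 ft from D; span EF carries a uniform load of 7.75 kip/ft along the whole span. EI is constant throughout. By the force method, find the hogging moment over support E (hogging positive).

Take M_E as the redundant. Released structure: two simple spans DE and EF with a hinge at E.
Discontinuity in slope at E on the released structure — sum the simple-span end rotations:
  span DE: triangular load, peak 6: w₀L³/(45EI) = 56.25/EI
  span DE: point load 83.3 at a = 5: Pab(L + a)/(6LEI) = 289.2/EI
  span EF: UDL 7.75: wL³/(24EI) = 69.75/EI
  relative rotation θ_0 = (345.5 + 69.75)/EI = 415.2/EI
A unit hogging moment at E produces rotation L₁/(3EI) + L₂/(3EI) = 4.5/EI.
Compatibility: M_E·(L₁+L₂)/(3EI) = θ_0, giving M_E = 92.27 kip·ft (hogging).

M_E = 92.27 kip·ft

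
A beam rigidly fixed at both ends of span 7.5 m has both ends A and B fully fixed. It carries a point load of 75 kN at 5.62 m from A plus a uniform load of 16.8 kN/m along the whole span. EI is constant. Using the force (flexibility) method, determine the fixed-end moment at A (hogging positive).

M_A = 105.2 kN·m

Take the two fixed-end moments M_A, M_B as redundants; the released structure is the simple span AB.
End rotations of the released simple span under the applied load (×1/EI):
  at A: point load 75 at a = 5.62: Pab(L + b)/(6LEI) = 165.2/EI
  at B: point load 75 at a = 5.62: Pab(L + a)/(6LEI) = 231/EI
  at A: UDL 16.8: wL³/(24EI) = 295.3/EI
  at B: UDL 16.8: wL³/(24EI) = 295.3/EI
  θ_A0 = 460.5/EI,  θ_B0 = 526.3/EI
Flexibility coefficients: a unit moment at one end gives L/(3EI) there and L/(6EI) at the far end, so f₁₁ = f₂₂ = 2.5/EI and f₁₂ = f₂₁ = 1.25/EI.
Compatibility — zero rotation at each built-in end:
  2.5 M_A + 1.25 M_B = 460.5
  1.25 M_A + 2.5 M_B = 526.3
Solving the pair gives M_A = 105.2 kN·m and M_B = 157.9 kN·m (hogging).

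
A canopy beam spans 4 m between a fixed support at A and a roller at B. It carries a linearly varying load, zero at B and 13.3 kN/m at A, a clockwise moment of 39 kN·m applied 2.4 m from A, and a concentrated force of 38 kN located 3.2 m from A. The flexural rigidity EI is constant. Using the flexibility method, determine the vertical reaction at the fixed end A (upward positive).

R_A = 20.24 kN

Release the roller at B. Primary structure: cantilever fixed at A.
Free-end deflection of the primary structure under the applied loading (downward +):
  triangular load, peak 13.3 at the fixed end: w₀L⁴/(30EI) = 113.5/EI
  clockwise couple 39 at a = 2.4: M₀a(2L − a)/(2EI) = 262.1/EI
  point load 38 at a = 3.2: Pa²(3L − a)/(6EI) = 570.7/EI
  δ_0 = 946.3/EI
Flexibility coefficient — unit upward force at B: δ_{BB} = L³/(3EI) = 21.33/EI.
Compatibility at B: δ_0 − R_B·δ_{BB} = 0, so R_B = 946.3/21.33 = 44.36 kN.
Vertical equilibrium: R_A = ΣP − R_B = 64.6 − 44.36 = 20.24 kN.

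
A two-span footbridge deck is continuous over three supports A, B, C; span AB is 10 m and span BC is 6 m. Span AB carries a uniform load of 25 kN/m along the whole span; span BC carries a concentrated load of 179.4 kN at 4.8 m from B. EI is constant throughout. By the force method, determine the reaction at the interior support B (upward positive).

R_B = 223.3 kN

Take M_B as the redundant. Released structure: two simple spans AB and BC with a hinge at B.
End slopes at the hinge B, treating each span as simply supported:
  span AB: UDL 25: wL³/(24EI) = 1042/EI
  span BC: point load 179.4 at a = 4.8: Pab(L + b)/(6LEI) = 206.7/EI
  relative rotation θ_0 = (1042 + 206.7)/EI = 1248/EI
A unit hogging moment at B produces rotation L₁/(3EI) + L₂/(3EI) = 5.333/EI.
Slope continuity at B: θ_0 = M_B·5.333/EI, so M_B = 1248/5.333 = 234.1 kN·m (hogging).
Span AB, ΣM about A with M_B applied at B: R_B^{AB}·10 = 1250 + 234.1, so R_B^{AB} = 148.4 kN and R_A = 250 − 148.4 = 101.6 kN.
Span BC, ΣM about C: R_B^{BC}·6 = 215.3 + 234.1, so R_B^{BC} = 74.89 kN and R_C = 179.4 − 74.89 = 104.5 kN.
R_B = 148.4 + 74.89 = 223.3 kN.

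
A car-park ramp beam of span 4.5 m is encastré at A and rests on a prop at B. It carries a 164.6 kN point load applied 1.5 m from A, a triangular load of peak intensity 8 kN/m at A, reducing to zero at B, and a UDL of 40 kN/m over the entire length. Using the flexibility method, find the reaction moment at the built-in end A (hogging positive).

Remove the prop at B; the released (primary) structure is a cantilever built in at A.
Free-end deflection of the primary structure under the applied loading (downward +):
  point load 164.6 at a = 1.5: Pa²(3L − a)/(6EI) = 740.7/EI
  triangular load, peak 8 at the fixed end: w₀L⁴/(30EI) = 109.3/EI
  UDL 40: wL⁴/(8EI) = 2050/EI
  δ_0 = 2900/EI
Tip deflection under a unit load at B: L³/(3EI) = 30.38/EI.
The prop prevents deflection at B: R_B = δ_0/δ_{BB} = 2900/30.38 = 95.49 kN.
Moment equilibrium about A: M_A = Σ(load moments about A) − R_B·L = 678.9 − 95.49×4.5 = 249.2 kN·m.

M_A = 249.2 kN·m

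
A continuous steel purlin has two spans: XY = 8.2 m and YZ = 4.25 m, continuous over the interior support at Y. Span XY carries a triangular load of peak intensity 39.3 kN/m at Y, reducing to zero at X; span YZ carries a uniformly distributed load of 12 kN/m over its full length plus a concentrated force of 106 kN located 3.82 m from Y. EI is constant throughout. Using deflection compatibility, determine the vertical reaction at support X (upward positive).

Insert a hinge at Y; M_Y is the redundant, and each span becomes simply supported.
End slopes at the hinge Y, treating each span as simply supported:
  span XY: triangular load, peak 39.3: w₀L³/(45EI) = 481.5/EI
  span YZ: UDL 12: wL³/(24EI) = 38.38/EI
  span YZ: point load 106 at a = 3.82: Pab(L + b)/(6LEI) = 31.96/EI
  relative rotation θ_0 = (481.5 + 70.34)/EI = 551.9/EI
A unit hogging moment at Y produces rotation L₁/(3EI) + L₂/(3EI) = 4.15/EI.
Compatibility: M_Y·(L₁+L₂)/(3EI) = θ_0, giving M_Y = 133 kN·m (hogging).
Span XY, ΣM about X with M_Y applied at Y: R_Y^{XY}·8.2 = 880.8 + 133, so R_Y^{XY} = 123.6 kN and R_X = 161.1 − 123.6 = 37.49 kN.

R_X = 37.49 kN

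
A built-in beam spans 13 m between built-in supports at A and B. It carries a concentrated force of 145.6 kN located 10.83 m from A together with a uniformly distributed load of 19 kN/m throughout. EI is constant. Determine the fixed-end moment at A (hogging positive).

M_A = 311.5 kN·m

Release both end moments; the primary structure is a simply-supported span AB with redundants M_A and M_B.
End rotations of the released simple span under the applied load (×1/EI):
  at A: point load 145.6 at a = 10.83: Pab(L + b)/(6LEI) = 665.5/EI
  at B: point load 145.6 at a = 10.83: Pab(L + a)/(6LEI) = 1045/EI
  at A: UDL 19: wL³/(24EI) = 1739/EI
  at B: UDL 19: wL³/(24EI) = 1739/EI
  θ_A0 = 2405/EI,  θ_B0 = 2785/EI
Flexibility coefficients: a unit moment at one end gives L/(3EI) there and L/(6EI) at the far end, so f₁₁ = f₂₂ = 4.333/EI and f₁₂ = f₂₁ = 2.167/EI.
Compatibility — zero rotation at each built-in end:
  4.333 M_A + 2.167 M_B = 2405
  2.167 M_A + 4.333 M_B = 2785
Solving the pair gives M_A = 311.5 kN·m and M_B = 486.9 kN·m (hogging).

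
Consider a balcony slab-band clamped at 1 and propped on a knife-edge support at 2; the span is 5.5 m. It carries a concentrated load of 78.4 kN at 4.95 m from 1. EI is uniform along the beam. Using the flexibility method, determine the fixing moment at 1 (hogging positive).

M_1 = 21.34 kN·m

Remove the prop at 2; the released (primary) structure is a cantilever built in at 1.
Free-end deflection of the primary structure under the applied loading (downward +):
  point load 78.4 at a = 4.95: Pa²(3L − a)/(6EI) = 3698/EI
Tip deflection under a unit load at 2: L³/(3EI) = 55.46/EI.
Compatibility at 2: δ_0 − R_2·δ_{22} = 0, so R_2 = 3698/55.46 = 66.68 kN.
Moment equilibrium about 1: M_1 = Σ(load moments about 1) − R_2·L = 388.1 − 66.68×5.5 = 21.34 kN·m.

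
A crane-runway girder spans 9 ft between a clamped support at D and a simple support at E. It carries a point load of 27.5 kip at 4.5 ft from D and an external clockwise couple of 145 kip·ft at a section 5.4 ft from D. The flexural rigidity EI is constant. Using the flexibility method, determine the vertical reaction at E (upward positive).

R_E = 28.89 kip

Take the reaction at E as the redundant and release it; the primary structure is a cantilever fixed at D.
Free-end deflection of the primary structure under the applied loading (downward +):
  point load 27.5 at a = 4.5: Pa²(3L − a)/(6EI) = 2088/EI
  clockwise couple 145 at a = 5.4: M₀a(2L − a)/(2EI) = 4933/EI
  δ_0 = 7021/EI
Flexibility coefficient — unit upward force at E: δ_{EE} = L³/(3EI) = 243/EI.
The prop prevents deflection at E: R_E = δ_0/δ_{EE} = 7021/243 = 28.89 kip.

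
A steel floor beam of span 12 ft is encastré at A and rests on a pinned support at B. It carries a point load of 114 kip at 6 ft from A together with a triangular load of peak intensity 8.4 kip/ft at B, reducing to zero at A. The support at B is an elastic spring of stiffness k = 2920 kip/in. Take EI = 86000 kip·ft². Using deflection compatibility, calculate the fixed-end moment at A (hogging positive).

M_A = 330.3 kip·ft

Remove the prop at B; the released (primary) structure is a cantilever built in at A.
Deflection at B on the released cantilever, summing each load's contribution:
  point load 114 at a = 6: Pa²(3L − a)/(6EI) = 20520/EI
  triangular load, peak 8.4 at the free end: 11w₀L⁴/(120EI) = 15967/EI
  δ_0 = 36487/EI
Tip deflection under a unit load at B: L³/(3EI) = 576/EI.
With EI = 86000 kip·ft²: δ_0 = 0.42426 ft and δ_{BB} = 0.006698 ft/kip.
Compatibility — the spring shortens by R_B/k under the reaction it provides: δ_0 − R_B·δ_{BB} = R_B/k. With 1/k = 1/(2920×12) ft/kip = 0.000029 ft/kip, R_B = δ_0 / (δ_{BB} + 1/k) = 0.42426 / (0.006698 + 0.000029) = 63.08 kip.
Moment equilibrium about A: M_A = Σ(load moments about A) − R_B·L = 1087 − 63.08×12 = 330.3 kip·ft.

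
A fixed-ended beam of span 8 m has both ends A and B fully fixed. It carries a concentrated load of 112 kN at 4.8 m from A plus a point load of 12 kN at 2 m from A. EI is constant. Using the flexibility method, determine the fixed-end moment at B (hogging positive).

Release both end moments; the primary structure is a simply-supported span AB with redundants M_A and M_B.
End rotations of the released simple span under the applied load (×1/EI):
  at A: point load 112 at a = 4.8: Pab(L + b)/(6LEI) = 401.4/EI
  at B: point load 112 at a = 4.8: Pab(L + a)/(6LEI) = 458.8/EI
  at A: point load 12 at a = 2: Pab(L + b)/(6LEI) = 42/EI
  at B: point load 12 at a = 2: Pab(L + a)/(6LEI) = 30/EI
  θ_A0 = 443.4/EI,  θ_B0 = 488.8/EI
Flexibility coefficients: a unit moment at one end gives L/(3EI) there and L/(6EI) at the far end, so f₁₁ = f₂₂ = 2.667/EI and f₁₂ = f₂₁ = 1.333/EI.
Compatibility — zero rotation at each built-in end:
  2.667 M_A + 1.333 M_B = 443.4
  1.333 M_A + 2.667 M_B = 488.8
Solving the pair gives M_A = 99.52 kN·m and M_B = 133.5 kN·m (hogging).

M_B = 133.5 kN·m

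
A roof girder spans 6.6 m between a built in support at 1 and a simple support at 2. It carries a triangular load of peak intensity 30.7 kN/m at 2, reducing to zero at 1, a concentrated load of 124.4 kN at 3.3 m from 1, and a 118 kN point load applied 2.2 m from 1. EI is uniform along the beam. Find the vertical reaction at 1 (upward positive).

R_1 = 231.6 kN

Choose R_2 as the redundant. The primary structure is the cantilever fixed at 1.
Free-end deflection of the primary structure under the applied loading (downward +):
  triangular load, peak 30.7 at the free end: 11w₀L⁴/(120EI) = 5340/EI
  point load 124.4 at a = 3.3: Pa²(3L − a)/(6EI) = 3725/EI
  point load 118 at a = 2.2: Pa²(3L − a)/(6EI) = 1675/EI
  δ_0 = 10741/EI
Tip deflection under a unit load at 2: L³/(3EI) = 95.83/EI.
The prop prevents deflection at 2: R_2 = δ_0/δ_{22} = 10741/95.83 = 112.1 kN.
Vertical equilibrium: R_1 = ΣP − R_2 = 343.7 − 112.1 = 231.6 kN.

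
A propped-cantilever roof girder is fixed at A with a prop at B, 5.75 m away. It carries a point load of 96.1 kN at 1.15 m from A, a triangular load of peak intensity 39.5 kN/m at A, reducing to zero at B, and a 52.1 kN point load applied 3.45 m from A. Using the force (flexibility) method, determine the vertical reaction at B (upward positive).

Release the roller at B. Primary structure: cantilever fixed at A.
Primary-structure tip deflection at B by superposition:
  point load 96.1 at a = 1.15: Pa²(3L − a)/(6EI) = 341/EI
  triangular load, peak 39.5 at the fixed end: w₀L⁴/(30EI) = 1439/EI
  point load 52.1 at a = 3.45: Pa²(3L − a)/(6EI) = 1426/EI
  δ_0 = 3207/EI
Tip deflection under a unit load at B: L³/(3EI) = 63.37/EI.
Compatibility at B: δ_0 − R_B·δ_{BB} = 0, so R_B = 3207/63.37 = 50.6 kN.

R_B = 50.6 kN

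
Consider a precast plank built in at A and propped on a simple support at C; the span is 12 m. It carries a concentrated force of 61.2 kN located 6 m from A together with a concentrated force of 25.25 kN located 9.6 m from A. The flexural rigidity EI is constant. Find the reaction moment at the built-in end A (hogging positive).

Take the reaction at C as the redundant and release it; the primary structure is a cantilever fixed at A.
Free-end deflection of the primary structure under the applied loading (downward +):
  point load 61.2 at a = 6: Pa²(3L − a)/(6EI) = 11016/EI
  point load 25.25 at a = 9.6: Pa²(3L − a)/(6EI) = 10239/EI
  δ_0 = 21255/EI
Tip deflection under a unit load at C: L³/(3EI) = 576/EI.
The prop prevents deflection at C: R_C = δ_0/δ_{CC} = 21255/576 = 36.9 kN.
Moment equilibrium about A: M_A = Σ(load moments about A) − R_C·L = 609.6 − 36.9×12 = 166.8 kN·m.

M_A = 166.8 kN·m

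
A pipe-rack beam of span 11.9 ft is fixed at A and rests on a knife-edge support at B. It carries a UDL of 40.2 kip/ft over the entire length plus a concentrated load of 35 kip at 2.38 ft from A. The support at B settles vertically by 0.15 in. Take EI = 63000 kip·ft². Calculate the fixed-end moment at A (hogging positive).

Choose R_B as the redundant. The primary structure is the cantilever fixed at A.
Deflection at B on the released cantilever, summing each load's contribution:
  UDL 40.2: wL⁴/(8EI) = 100768/EI
  point load 35 at a = 2.38: Pa²(3L − a)/(6EI) = 1101/EI
  δ_0 = 101869/EI
Flexibility coefficient — unit upward force at B: δ_{BB} = L³/(3EI) = 561.7/EI.
With EI = 63000 kip·ft²: δ_0 = 1.617 ft and δ_{BB} = 0.008916 ft/kip.
Compatibility — the beam at B must follow the support down by 0.0125 ft: δ_0 − R_B·δ_{BB} = 0.0125, so R_B = (1.617 − 0.0125)/0.008916 = 180 kip.
Moment equilibrium about A: M_A = Σ(load moments about A) − R_B·L = 2930 − 180×11.9 = 788.2 kip·ft.

M_A = 788.2 kip·ft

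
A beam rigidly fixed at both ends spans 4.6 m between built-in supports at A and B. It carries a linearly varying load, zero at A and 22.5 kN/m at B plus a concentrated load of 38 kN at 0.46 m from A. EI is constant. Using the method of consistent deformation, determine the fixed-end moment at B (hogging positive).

M_B = 25.38 kN·m

Release both end moments; the primary structure is a simply-supported span AB with redundants M_A and M_B.
On the primary (simply-supported) span, the end slopes from the loading are:
  at A: triangular load, peak 22.5: 7w₀L³/(360EI) = 42.58/EI
  at B: triangular load, peak 22.5: w₀L³/(45EI) = 48.67/EI
  at A: point load 38 at a = 0.46: Pab(L + b)/(6LEI) = 22.92/EI
  at B: point load 38 at a = 0.46: Pab(L + a)/(6LEI) = 13.27/EI
  θ_A0 = 65.5/EI,  θ_B0 = 61.94/EI
Flexibility coefficients: a unit moment at one end gives L/(3EI) there and L/(6EI) at the far end, so f₁₁ = f₂₂ = 1.533/EI and f₁₂ = f₂₁ = 0.7667/EI.
Compatibility — zero rotation at each built-in end:
  1.533 M_A + 0.7667 M_B = 65.5
  0.7667 M_A + 1.533 M_B = 61.94
Solving the pair gives M_A = 30.03 kN·m and M_B = 25.38 kN·m (hogging).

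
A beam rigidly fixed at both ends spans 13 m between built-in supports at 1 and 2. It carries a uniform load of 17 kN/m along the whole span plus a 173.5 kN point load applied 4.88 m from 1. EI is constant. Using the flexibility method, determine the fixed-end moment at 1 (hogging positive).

M_1 = 569.7 kN·m

Release both end moments; the primary structure is a simply-supported span 12 with redundants M_1 and M_2.
On the primary (simply-supported) span, the end slopes from the loading are:
  at 1: UDL 17: wL³/(24EI) = 1556/EI
  at 2: UDL 17: wL³/(24EI) = 1556/EI
  at 1: point load 173.5 at a = 4.88: Pab(L + b)/(6LEI) = 1862/EI
  at 2: point load 173.5 at a = 4.88: Pab(L + a)/(6LEI) = 1576/EI
  θ_10 = 3418/EI,  θ_20 = 3132/EI
Flexibility coefficients: a unit moment at one end gives L/(3EI) there and L/(6EI) at the far end, so f₁₁ = f₂₂ = 4.333/EI and f₁₂ = f₂₁ = 2.167/EI.
Compatibility — zero rotation at each built-in end:
  4.333 M_1 + 2.167 M_2 = 3418
  2.167 M_1 + 4.333 M_2 = 3132
Solving the pair gives M_1 = 569.7 kN·m and M_2 = 437.9 kN·m (hogging).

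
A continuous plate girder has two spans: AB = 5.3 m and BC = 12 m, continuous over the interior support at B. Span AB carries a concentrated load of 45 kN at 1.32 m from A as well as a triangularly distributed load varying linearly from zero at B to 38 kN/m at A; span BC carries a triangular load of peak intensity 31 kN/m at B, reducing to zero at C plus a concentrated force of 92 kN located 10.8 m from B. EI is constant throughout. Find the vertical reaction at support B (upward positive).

Take M_B as the redundant. Released structure: two simple spans AB and BC with a hinge at B.
Rotations at B on the released spans (each span's end-slope, ×1/EI):
  span AB: point load 45 at a = 1.32: Pab(L + a)/(6LEI) = 49.22/EI
  span AB: triangular load, peak 38: 7w₀L³/(360EI) = 110/EI
  span BC: triangular load, peak 31: w₀L³/(45EI) = 1190/EI
  span BC: point load 92 at a = 10.8: Pab(L + b)/(6LEI) = 218.6/EI
  relative rotation θ_0 = (159.2 + 1409)/EI = 1568/EI
A unit hogging moment at B produces rotation L₁/(3EI) + L₂/(3EI) = 5.767/EI.
Compatibility: M_B·(L₁+L₂)/(3EI) = θ_0, giving M_B = 271.9 kN·m (hogging).
Span AB, ΣM about A with M_B applied at B: R_B^{AB}·5.3 = 237.3 + 271.9, so R_B^{AB} = 96.08 kN and R_A = 145.7 − 96.08 = 49.62 kN.
Span BC, ΣM about C: R_B^{BC}·12 = 1598 + 271.9, so R_B^{BC} = 155.9 kN and R_C = 278 − 155.9 = 122.1 kN.
R_B = 96.08 + 155.9 = 251.9 kN.

R_B = 251.9 kN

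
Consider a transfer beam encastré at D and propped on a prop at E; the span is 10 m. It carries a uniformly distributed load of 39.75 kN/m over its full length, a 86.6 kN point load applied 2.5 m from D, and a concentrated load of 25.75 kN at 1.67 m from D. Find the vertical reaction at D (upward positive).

R_D = 352.3 kN

Take the reaction at E as the redundant and release it; the primary structure is a cantilever fixed at D.
Deflection at E on the released cantilever, summing each load's contribution:
  UDL 39.75: wL⁴/(8EI) = 49688/EI
  point load 86.6 at a = 2.5: Pa²(3L − a)/(6EI) = 2481/EI
  point load 25.75 at a = 1.67: Pa²(3L − a)/(6EI) = 339.1/EI
  δ_0 = 52507/EI
Tip deflection under a unit load at E: L³/(3EI) = 333.3/EI.
Compatibility at E: δ_0 − R_E·δ_{EE} = 0, so R_E = 52507/333.3 = 157.5 kN.
Vertical equilibrium: R_D = ΣP − R_E = 509.9 − 157.5 = 352.3 kN.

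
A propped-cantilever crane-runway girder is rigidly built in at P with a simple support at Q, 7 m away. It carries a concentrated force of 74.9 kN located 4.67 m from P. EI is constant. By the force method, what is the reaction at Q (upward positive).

Take the reaction at Q as the redundant and release it; the primary structure is a cantilever fixed at P.
Deflection at Q on the released cantilever, summing each load's contribution:
  point load 74.9 at a = 4.67: Pa²(3L − a)/(6EI) = 4446/EI
Tip deflection under a unit load at Q: L³/(3EI) = 114.3/EI.
The prop prevents deflection at Q: R_Q = δ_0/δ_{QQ} = 4446/114.3 = 38.88 kN.

R_Q = 38.88 kN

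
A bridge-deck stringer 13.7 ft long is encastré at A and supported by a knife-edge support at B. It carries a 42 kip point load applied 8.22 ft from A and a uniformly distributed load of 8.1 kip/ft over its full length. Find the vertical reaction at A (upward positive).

Choose R_B as the redundant. The primary structure is the cantilever fixed at A.
Deflection at B on the released cantilever, summing each load's contribution:
  point load 42 at a = 8.22: Pa²(3L − a)/(6EI) = 15552/EI
  UDL 8.1: wL⁴/(8EI) = 35668/EI
  δ_0 = 51219/EI
Flexibility coefficient — unit upward force at B: δ_{BB} = L³/(3EI) = 857.1/EI.
The prop prevents deflection at B: R_B = δ_0/δ_{BB} = 51219/857.1 = 59.76 kip.
Vertical equilibrium: R_A = ΣP − R_B = 153 − 59.76 = 93.21 kip.

R_A = 93.21 kip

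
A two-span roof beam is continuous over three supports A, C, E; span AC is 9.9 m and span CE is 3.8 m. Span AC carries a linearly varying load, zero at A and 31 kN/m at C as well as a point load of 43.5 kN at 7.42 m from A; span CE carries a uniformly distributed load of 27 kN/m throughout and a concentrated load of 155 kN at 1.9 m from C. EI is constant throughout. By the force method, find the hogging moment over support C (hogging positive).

Take M_C as the redundant. Released structure: two simple spans AC and CE with a hinge at C.
End slopes at the hinge C, treating each span as simply supported:
  span AC: triangular load, peak 31: w₀L³/(45EI) = 668.4/EI
  span AC: point load 43.5 at a = 7.42: Pab(L + a)/(6LEI) = 233.4/EI
  span CE: UDL 27: wL³/(24EI) = 61.73/EI
  span CE: point load 155 at a = 1.9: Pab(L + b)/(6LEI) = 139.9/EI
  relative rotation θ_0 = (901.8 + 201.6)/EI = 1103/EI
A unit hogging moment at C produces rotation L₁/(3EI) + L₂/(3EI) = 4.567/EI.
Slope continuity at C: θ_0 = M_C·4.567/EI, so M_C = 1103/4.567 = 241.6 kN·m (hogging).

M_C = 241.6 kN·m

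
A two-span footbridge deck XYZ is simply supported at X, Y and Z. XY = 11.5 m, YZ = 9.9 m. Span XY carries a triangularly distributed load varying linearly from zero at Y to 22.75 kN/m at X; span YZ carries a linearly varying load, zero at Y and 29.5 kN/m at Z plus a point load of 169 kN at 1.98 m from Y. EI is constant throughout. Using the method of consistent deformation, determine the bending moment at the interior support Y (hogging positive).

M_Y = 283.8 kN·m

Insert a hinge at Y; M_Y is the redundant, and each span becomes simply supported.
End slopes at the hinge Y, treating each span as simply supported:
  span XY: triangular load, peak 22.75: 7w₀L³/(360EI) = 672.8/EI
  span YZ: triangular load, peak 29.5: 7w₀L³/(360EI) = 556.6/EI
  span YZ: point load 169 at a = 1.98: Pab(L + b)/(6LEI) = 795.1/EI
  relative rotation θ_0 = (672.8 + 1352)/EI = 2024/EI
A unit hogging moment at Y produces rotation L₁/(3EI) + L₂/(3EI) = 7.133/EI.
Slope continuity at Y: θ_0 = M_Y·7.133/EI, so M_Y = 2024/7.133 = 283.8 kN·m (hogging).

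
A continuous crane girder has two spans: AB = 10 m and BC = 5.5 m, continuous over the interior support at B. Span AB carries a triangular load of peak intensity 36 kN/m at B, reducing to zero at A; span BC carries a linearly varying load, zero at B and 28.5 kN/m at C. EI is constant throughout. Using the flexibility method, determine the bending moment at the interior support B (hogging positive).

M_B = 172.7 kN·m

Release continuity at B by inserting a hinge; the redundant is the internal moment M_B. The primary structure is two simply-supported spans AB and BC.
Discontinuity in slope at B on the released structure — sum the simple-span end rotations:
  span AB: triangular load, peak 36: w₀L³/(45EI) = 800/EI
  span BC: triangular load, peak 28.5: 7w₀L³/(360EI) = 92.2/EI
  relative rotation θ_0 = (800 + 92.2)/EI = 892.2/EI
A unit hogging moment at B produces rotation L₁/(3EI) + L₂/(3EI) = 5.167/EI.
Slope continuity at B: θ_0 = M_B·5.167/EI, so M_B = 892.2/5.167 = 172.7 kN·m (hogging).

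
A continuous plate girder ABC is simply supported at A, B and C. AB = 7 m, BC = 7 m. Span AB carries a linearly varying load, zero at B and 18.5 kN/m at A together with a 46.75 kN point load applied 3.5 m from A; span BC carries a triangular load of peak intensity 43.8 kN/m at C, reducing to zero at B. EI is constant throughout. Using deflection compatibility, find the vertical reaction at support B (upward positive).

R_B = 130.3 kN

Take M_B as the redundant. Released structure: two simple spans AB and BC with a hinge at B.
Rotations at B on the released spans (each span's end-slope, ×1/EI):
  span AB: triangular load, peak 18.5: 7w₀L³/(360EI) = 123.4/EI
  span AB: point load 46.75 at a = 3.5: Pab(L + a)/(6LEI) = 143.2/EI
  span BC: triangular load, peak 43.8: 7w₀L³/(360EI) = 292.1/EI
  relative rotation θ_0 = (266.6 + 292.1)/EI = 558.7/EI
A unit hogging moment at B produces rotation L₁/(3EI) + L₂/(3EI) = 4.667/EI.
Slope continuity at B: θ_0 = M_B·4.667/EI, so M_B = 558.7/4.667 = 119.7 kN·m (hogging).
Span AB, ΣM about A with M_B applied at B: R_B^{AB}·7 = 314.7 + 119.7, so R_B^{AB} = 62.06 kN and R_A = 111.5 − 62.06 = 49.44 kN.
Span BC, ΣM about C: R_B^{BC}·7 = 357.7 + 119.7, so R_B^{BC} = 68.2 kN and R_C = 153.3 − 68.2 = 85.1 kN.
R_B = 62.06 + 68.2 = 130.3 kN.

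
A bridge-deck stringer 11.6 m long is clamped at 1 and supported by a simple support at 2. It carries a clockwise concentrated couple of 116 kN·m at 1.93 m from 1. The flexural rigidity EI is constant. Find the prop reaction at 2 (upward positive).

R_2 = 4.576 kN

Release the roller at 2. Primary structure: cantilever fixed at 1.
Free-end deflection of the primary structure under the applied loading (downward +):
  clockwise couple 116 at a = 1.93: M₀a(2L − a)/(2EI) = 2381/EI
Flexibility coefficient — unit upward force at 2: δ_{22} = L³/(3EI) = 520.3/EI.
Compatibility at 2: δ_0 − R_2·δ_{22} = 0, so R_2 = 2381/520.3 = 4.576 kN.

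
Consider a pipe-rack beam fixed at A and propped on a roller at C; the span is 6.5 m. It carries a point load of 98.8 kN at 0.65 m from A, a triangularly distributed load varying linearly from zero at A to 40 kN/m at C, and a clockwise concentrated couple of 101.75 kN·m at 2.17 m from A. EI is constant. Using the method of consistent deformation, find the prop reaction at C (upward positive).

Take the reaction at C as the redundant and release it; the primary structure is a cantilever fixed at A.
Deflection at C on the released cantilever, summing each load's contribution:
  point load 98.8 at a = 0.65: Pa²(3L − a)/(6EI) = 131.1/EI
  triangular load, peak 40 at the free end: 11w₀L⁴/(120EI) = 6545/EI
  clockwise couple 101.75 at a = 2.17: M₀a(2L − a)/(2EI) = 1196/EI
  δ_0 = 7872/EI
Flexibility coefficient — unit upward force at C: δ_{CC} = L³/(3EI) = 91.54/EI.
The prop prevents deflection at C: R_C = δ_0/δ_{CC} = 7872/91.54 = 85.99 kN.

R_C = 85.99 kN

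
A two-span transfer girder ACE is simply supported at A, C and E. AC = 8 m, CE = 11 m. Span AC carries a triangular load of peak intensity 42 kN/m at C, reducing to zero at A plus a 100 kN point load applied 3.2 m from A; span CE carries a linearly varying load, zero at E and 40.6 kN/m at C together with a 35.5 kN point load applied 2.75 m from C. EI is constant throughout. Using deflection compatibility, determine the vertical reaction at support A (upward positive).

R_A = 71.16 kN

Release continuity at C by inserting a hinge; the redundant is the internal moment M_C. The primary structure is two simply-supported spans AC and CE.
Discontinuity in slope at C on the released structure — sum the simple-span end rotations:
  span AC: triangular load, peak 42: w₀L³/(45EI) = 477.9/EI
  span AC: point load 100 at a = 3.2: Pab(L + a)/(6LEI) = 358.4/EI
  span CE: triangular load, peak 40.6: w₀L³/(45EI) = 1201/EI
  span CE: point load 35.5 at a = 2.75: Pab(L + b)/(6LEI) = 234.9/EI
  relative rotation θ_0 = (836.3 + 1436)/EI = 2272/EI
A unit hogging moment at C produces rotation L₁/(3EI) + L₂/(3EI) = 6.333/EI.
Compatibility: M_C·(L₁+L₂)/(3EI) = θ_0, giving M_C = 358.7 kN·m (hogging).
Span AC, ΣM about A with M_C applied at C: R_C^{AC}·8 = 1216 + 358.7, so R_C^{AC} = 196.8 kN and R_A = 268 − 196.8 = 71.16 kN.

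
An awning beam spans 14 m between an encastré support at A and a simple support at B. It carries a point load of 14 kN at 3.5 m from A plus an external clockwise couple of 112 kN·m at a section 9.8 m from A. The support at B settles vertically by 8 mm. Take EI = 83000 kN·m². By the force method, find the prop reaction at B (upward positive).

Remove the prop at B; the released (primary) structure is a cantilever built in at A.
Free-end deflection of the primary structure under the applied loading (downward +):
  point load 14 at a = 3.5: Pa²(3L − a)/(6EI) = 1100/EI
  clockwise couple 112 at a = 9.8: M₀a(2L − a)/(2EI) = 9988/EI
  δ_0 = 11089/EI
Tip deflection under a unit load at B: L³/(3EI) = 914.7/EI.
With EI = 83000 kN·m²: δ_0 = 0.1336 m and δ_{BB} = 0.01102 m/kN.
Compatibility — the beam at B must follow the support down by 0.008 m: δ_0 − R_B·δ_{BB} = 0.008, so R_B = (0.1336 − 0.008)/0.01102 = 11.4 kN.

R_B = 11.4 kN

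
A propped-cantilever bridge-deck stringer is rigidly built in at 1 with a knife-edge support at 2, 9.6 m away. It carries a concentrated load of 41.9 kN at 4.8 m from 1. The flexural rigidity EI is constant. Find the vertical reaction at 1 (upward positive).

Remove the prop at 2; the released (primary) structure is a cantilever built in at 1.
Free-end deflection of the primary structure under the applied loading (downward +):
  point load 41.9 at a = 4.8: Pa²(3L − a)/(6EI) = 3862/EI
Flexibility coefficient — unit upward force at 2: δ_{22} = L³/(3EI) = 294.9/EI.
The prop prevents deflection at 2: R_2 = δ_0/δ_{22} = 3862/294.9 = 13.09 kN.
Vertical equilibrium: R_1 = ΣP − R_2 = 41.9 − 13.09 = 28.81 kN.

R_1 = 28.81 kN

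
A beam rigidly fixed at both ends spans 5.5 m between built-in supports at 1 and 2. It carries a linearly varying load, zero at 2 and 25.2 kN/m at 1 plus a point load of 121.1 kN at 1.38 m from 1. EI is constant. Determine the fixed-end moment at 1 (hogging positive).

M_1 = 131.9 kN·m

Release both end moments; the primary structure is a simply-supported span 12 with redundants M_1 and M_2.
Simple-span end rotations at 1 and 2 under the given loads:
  at 1: triangular load, peak 25.2: w₀L³/(45EI) = 93.17/EI
  at 2: triangular load, peak 25.2: 7w₀L³/(360EI) = 81.52/EI
  at 1: point load 121.1 at a = 1.38: Pab(L + b)/(6LEI) = 200.7/EI
  at 2: point load 121.1 at a = 1.38: Pab(L + a)/(6LEI) = 143.5/EI
  θ_10 = 293.9/EI,  θ_20 = 225.1/EI
Flexibility coefficients: a unit moment at one end gives L/(3EI) there and L/(6EI) at the far end, so f₁₁ = f₂₂ = 1.833/EI and f₁₂ = f₂₁ = 0.9167/EI.
Compatibility — zero rotation at each built-in end:
  1.833 M_1 + 0.9167 M_2 = 293.9
  0.9167 M_1 + 1.833 M_2 = 225.1
Solving the pair gives M_1 = 131.9 kN·m and M_2 = 56.82 kN·m (hogging).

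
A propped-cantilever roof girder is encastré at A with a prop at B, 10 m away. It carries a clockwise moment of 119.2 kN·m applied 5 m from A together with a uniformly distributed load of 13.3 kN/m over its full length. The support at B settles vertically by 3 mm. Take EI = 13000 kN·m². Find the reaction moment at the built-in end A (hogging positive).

Release the roller at B. Primary structure: cantilever fixed at A.
Free-end deflection of the primary structure under the applied loading (downward +):
  clockwise couple 119.2 at a = 5: M₀a(2L − a)/(2EI) = 4470/EI
  UDL 13.3: wL⁴/(8EI) = 16625/EI
  δ_0 = 21095/EI
Flexibility coefficient — unit upward force at B: δ_{BB} = L³/(3EI) = 333.3/EI.
With EI = 13000 kN·m²: δ_0 = 1.6227 m and δ_{BB} = 0.025641 m/kN.
Compatibility — the beam at B must follow the support down by 0.003 m: δ_0 − R_B·δ_{BB} = 0.003, so R_B = (1.6227 − 0.003)/0.025641 = 63.17 kN.
Moment equilibrium about A: M_A = Σ(load moments about A) − R_B·L = 784.2 − 63.17×10 = 152.5 kN·m.

M_A = 152.5 kN·m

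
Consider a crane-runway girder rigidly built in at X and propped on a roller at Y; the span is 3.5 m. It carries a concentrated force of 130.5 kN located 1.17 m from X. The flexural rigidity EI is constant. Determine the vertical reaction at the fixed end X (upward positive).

R_X = 111.1 kN

Take the reaction at Y as the redundant and release it; the primary structure is a cantilever fixed at X.
Primary-structure tip deflection at Y by superposition:
  point load 130.5 at a = 1.17: Pa²(3L − a)/(6EI) = 277.8/EI
Flexibility coefficient — unit upward force at Y: δ_{YY} = L³/(3EI) = 14.29/EI.
Compatibility at Y: δ_0 − R_Y·δ_{YY} = 0, so R_Y = 277.8/14.29 = 19.44 kN.
Vertical equilibrium: R_X = ΣP − R_Y = 130.5 − 19.44 = 111.1 kN.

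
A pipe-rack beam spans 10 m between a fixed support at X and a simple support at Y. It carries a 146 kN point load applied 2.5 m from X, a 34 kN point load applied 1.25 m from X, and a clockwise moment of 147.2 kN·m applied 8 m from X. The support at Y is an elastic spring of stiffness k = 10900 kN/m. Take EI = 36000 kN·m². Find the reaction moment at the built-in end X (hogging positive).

M_X = 213 kN·m

Choose R_Y as the redundant. The primary structure is the cantilever fixed at X.
Free-end deflection of the primary structure under the applied loading (downward +):
  point load 146 at a = 2.5: Pa²(3L − a)/(6EI) = 4182/EI
  point load 34 at a = 1.25: Pa²(3L − a)/(6EI) = 254.6/EI
  clockwise couple 147.2 at a = 8: M₀a(2L − a)/(2EI) = 7066/EI
  δ_0 = 11502/EI
Flexibility coefficient — unit upward force at Y: δ_{YY} = L³/(3EI) = 333.3/EI.
With EI = 36000 kN·m²: δ_0 = 0.31951 m and δ_{YY} = 0.009259 m/kN.
Compatibility — the spring shortens by R_Y/k under the reaction it provides: δ_0 − R_Y·δ_{YY} = R_Y/k. With 1/k = 0.000092 m/kN, R_Y = δ_0 / (δ_{YY} + 1/k) = 0.31951 / (0.009259 + 0.000092) = 34.17 kN.
Moment equilibrium about X: M_X = Σ(load moments about X) − R_Y·L = 554.7 − 34.17×10 = 213 kN·m.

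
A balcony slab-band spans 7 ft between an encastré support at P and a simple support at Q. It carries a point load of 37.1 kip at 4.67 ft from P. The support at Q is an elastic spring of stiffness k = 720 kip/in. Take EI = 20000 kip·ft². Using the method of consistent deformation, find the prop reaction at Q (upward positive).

R_Q = 18.88 kip

Take the reaction at Q as the redundant and release it; the primary structure is a cantilever fixed at P.
Free-end deflection of the primary structure under the applied loading (downward +):
  point load 37.1 at a = 4.67: Pa²(3L − a)/(6EI) = 2202/EI
Flexibility coefficient — unit upward force at Q: δ_{QQ} = L³/(3EI) = 114.3/EI.
With EI = 20000 kip·ft²: δ_0 = 0.11011 ft and δ_{QQ} = 0.005717 ft/kip.
Compatibility — the spring shortens by R_Q/k under the reaction it provides: δ_0 − R_Q·δ_{QQ} = R_Q/k. With 1/k = 1/(720×12) ft/kip = 0.000116 ft/kip, R_Q = δ_0 / (δ_{QQ} + 1/k) = 0.11011 / (0.005717 + 0.000116) = 18.88 kip.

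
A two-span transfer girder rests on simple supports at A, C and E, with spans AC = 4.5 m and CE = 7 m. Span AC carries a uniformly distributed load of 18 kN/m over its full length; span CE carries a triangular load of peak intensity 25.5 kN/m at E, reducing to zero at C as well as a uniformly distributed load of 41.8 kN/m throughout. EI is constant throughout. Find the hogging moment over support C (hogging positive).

M_C = 218 kN·m

Release continuity at C by inserting a hinge; the redundant is the internal moment M_C. The primary structure is two simply-supported spans AC and CE.
End slopes at the hinge C, treating each span as simply supported:
  span AC: UDL 18: wL³/(24EI) = 68.34/EI
  span CE: triangular load, peak 25.5: 7w₀L³/(360EI) = 170.1/EI
  span CE: UDL 41.8: wL³/(24EI) = 597.4/EI
  relative rotation θ_0 = (68.34 + 767.5)/EI = 835.8/EI
A unit hogging moment at C produces rotation L₁/(3EI) + L₂/(3EI) = 3.833/EI.
Slope continuity at C: θ_0 = M_C·3.833/EI, so M_C = 835.8/3.833 = 218 kN·m (hogging).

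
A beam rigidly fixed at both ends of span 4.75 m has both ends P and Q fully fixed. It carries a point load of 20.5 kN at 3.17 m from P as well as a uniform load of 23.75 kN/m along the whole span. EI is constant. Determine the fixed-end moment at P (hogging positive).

Release both end moments; the primary structure is a simply-supported span PQ with redundants M_P and M_Q.
Simple-span end rotations at P and Q under the given loads:
  at P: point load 20.5 at a = 3.17: Pab(L + b)/(6LEI) = 22.8/EI
  at Q: point load 20.5 at a = 3.17: Pab(L + a)/(6LEI) = 28.53/EI
  at P: UDL 23.75: wL³/(24EI) = 106.1/EI
  at Q: UDL 23.75: wL³/(24EI) = 106.1/EI
  θ_P0 = 128.9/EI,  θ_Q0 = 134.6/EI
Flexibility coefficients: a unit moment at one end gives L/(3EI) there and L/(6EI) at the far end, so f₁₁ = f₂₂ = 1.583/EI and f₁₂ = f₂₁ = 0.7917/EI.
Compatibility — zero rotation at each built-in end:
  1.583 M_P + 0.7917 M_Q = 128.9
  0.7917 M_P + 1.583 M_Q = 134.6
Solving the pair gives M_P = 51.85 kN·m and M_Q = 59.08 kN·m (hogging).

M_P = 51.85 kN·m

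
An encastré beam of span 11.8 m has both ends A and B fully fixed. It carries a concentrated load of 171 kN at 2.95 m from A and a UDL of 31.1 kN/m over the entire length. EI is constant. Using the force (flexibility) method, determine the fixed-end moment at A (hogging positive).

Take the two fixed-end moments M_A, M_B as redundants; the released structure is the simple span AB.
End rotations of the released simple span under the applied load (×1/EI):
  at A: point load 171 at a = 2.95: Pab(L + b)/(6LEI) = 1302/EI
  at B: point load 171 at a = 2.95: Pab(L + a)/(6LEI) = 930.1/EI
  at A: UDL 31.1: wL³/(24EI) = 2129/EI
  at B: UDL 31.1: wL³/(24EI) = 2129/EI
  θ_A0 = 3431/EI,  θ_B0 = 3059/EI
Flexibility coefficients: a unit moment at one end gives L/(3EI) there and L/(6EI) at the far end, so f₁₁ = f₂₂ = 3.933/EI and f₁₂ = f₂₁ = 1.967/EI.
Compatibility — zero rotation at each built-in end:
  3.933 M_A + 1.967 M_B = 3431
  1.967 M_A + 3.933 M_B = 3059
Solving the pair gives M_A = 644.6 kN·m and M_B = 455.4 kN·m (hogging).

M_A = 644.6 kN·m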